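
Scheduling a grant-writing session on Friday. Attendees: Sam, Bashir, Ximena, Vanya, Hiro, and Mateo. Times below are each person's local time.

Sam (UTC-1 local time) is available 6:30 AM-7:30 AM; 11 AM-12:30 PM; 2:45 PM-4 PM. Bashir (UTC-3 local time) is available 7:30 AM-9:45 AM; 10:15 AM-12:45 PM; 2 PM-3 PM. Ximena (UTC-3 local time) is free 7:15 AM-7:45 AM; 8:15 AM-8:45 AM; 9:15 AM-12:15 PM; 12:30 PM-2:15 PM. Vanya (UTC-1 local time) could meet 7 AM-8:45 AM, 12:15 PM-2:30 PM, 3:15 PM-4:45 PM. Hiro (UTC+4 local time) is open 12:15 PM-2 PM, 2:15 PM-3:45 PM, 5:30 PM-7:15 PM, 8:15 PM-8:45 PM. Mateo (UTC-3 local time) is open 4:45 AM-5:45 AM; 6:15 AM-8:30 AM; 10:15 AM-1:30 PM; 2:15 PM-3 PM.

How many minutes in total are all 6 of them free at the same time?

0

Sam in UTC: 07:30-08:30, 12:00-13:30, 15:45-17:00 (add 1h to convert from UTC-1).
Bashir in UTC: 10:30-12:45, 13:15-15:45, 17:00-18:00 (add 3h to convert from UTC-3).
Ximena in UTC: 10:15-10:45, 11:15-11:45, 12:15-15:15, 15:30-17:15 (add 3h to convert from UTC-3).
Vanya in UTC: 08:00-09:45, 13:15-15:30, 16:15-17:45 (add 1h to convert from UTC-1).
Hiro in UTC: 08:15-10:00, 10:15-11:45, 13:30-15:15, 16:15-16:45 (subtract 4h to convert from UTC+4).
Mateo in UTC: 07:45-08:45, 09:15-11:30, 13:15-16:30, 17:15-18:00 (add 3h to convert from UTC-3).
Sam ∩ Bashir: 12:00-12:45, 13:15-13:30.
Sam ∩ Bashir ∩ Ximena: 12:15-12:45, 13:15-13:30.
Sam ∩ Bashir ∩ Ximena ∩ Vanya: 13:15-13:30.
Sam ∩ Bashir ∩ Ximena ∩ Vanya ∩ Hiro: ∅.
Sam ∩ Bashir ∩ Ximena ∩ Vanya ∩ Hiro ∩ Mateo: ∅.
There is no time when everyone is free.
There is no common window, so the total is 0 minutes.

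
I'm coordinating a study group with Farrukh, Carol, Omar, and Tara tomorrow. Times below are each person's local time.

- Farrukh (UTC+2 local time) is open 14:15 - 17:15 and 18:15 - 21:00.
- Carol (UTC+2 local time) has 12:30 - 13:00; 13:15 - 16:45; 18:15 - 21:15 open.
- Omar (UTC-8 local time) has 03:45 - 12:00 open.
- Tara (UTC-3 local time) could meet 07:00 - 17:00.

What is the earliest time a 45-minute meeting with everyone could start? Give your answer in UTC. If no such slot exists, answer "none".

Farrukh in UTC: 12:15-15:15, 16:15-19:00 (subtract 2h to convert from UTC+2).
Carol in UTC: 10:30-11:00, 11:15-14:45, 16:15-19:15 (subtract 2h to convert from UTC+2).
Omar in UTC: 11:45-20:00 (add 8h to convert from UTC-8).
Tara in UTC: 10:00-20:00 (add 3h to convert from UTC-3).
Farrukh ∩ Carol: 12:15-14:45, 16:15-19:00.
Farrukh ∩ Carol ∩ Omar: 12:15-14:45, 16:15-19:00.
Farrukh ∩ Carol ∩ Omar ∩ Tara: 12:15-14:45, 16:15-19:00.
The first common window of at least 45 minutes is 12:15-14:45, so the earliest start is 12:15.

12:15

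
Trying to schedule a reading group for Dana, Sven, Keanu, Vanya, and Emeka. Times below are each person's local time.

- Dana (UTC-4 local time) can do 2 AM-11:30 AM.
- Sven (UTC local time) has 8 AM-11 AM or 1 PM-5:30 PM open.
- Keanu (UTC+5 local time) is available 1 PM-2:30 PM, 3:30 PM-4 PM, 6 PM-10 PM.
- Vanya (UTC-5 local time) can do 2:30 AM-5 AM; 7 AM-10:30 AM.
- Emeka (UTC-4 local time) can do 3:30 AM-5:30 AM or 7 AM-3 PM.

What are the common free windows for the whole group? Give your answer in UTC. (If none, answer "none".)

08:00-09:30, 13:00-15:30

Dana in UTC: 06:00-15:30 (add 4h to convert from UTC-4).
Sven in UTC: 08:00-11:00, 13:00-17:30.
Keanu in UTC: 08:00-09:30, 10:30-11:00, 13:00-17:00 (subtract 5h to convert from UTC+5).
Vanya in UTC: 07:30-10:00, 12:00-15:30 (add 5h to convert from UTC-5).
Emeka in UTC: 07:30-09:30, 11:00-19:00 (add 4h to convert from UTC-4).
Dana ∩ Sven: 08:00-11:00, 13:00-15:30.
Dana ∩ Sven ∩ Keanu: 08:00-09:30, 10:30-11:00, 13:00-15:30.
Dana ∩ Sven ∩ Keanu ∩ Vanya: 08:00-09:30, 13:00-15:30.
Dana ∩ Sven ∩ Keanu ∩ Vanya ∩ Emeka: 08:00-09:30, 13:00-15:30.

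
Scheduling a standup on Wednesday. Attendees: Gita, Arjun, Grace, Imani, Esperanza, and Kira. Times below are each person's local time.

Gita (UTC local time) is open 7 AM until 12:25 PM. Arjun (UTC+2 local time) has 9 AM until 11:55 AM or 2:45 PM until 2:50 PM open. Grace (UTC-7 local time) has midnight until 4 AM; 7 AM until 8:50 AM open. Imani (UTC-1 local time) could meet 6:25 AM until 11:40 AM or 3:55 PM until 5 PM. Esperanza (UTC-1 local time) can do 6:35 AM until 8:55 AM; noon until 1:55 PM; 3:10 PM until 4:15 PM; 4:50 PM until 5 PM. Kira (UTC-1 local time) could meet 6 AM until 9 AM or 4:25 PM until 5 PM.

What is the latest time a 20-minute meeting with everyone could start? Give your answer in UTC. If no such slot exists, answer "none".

Gita in UTC: 07:00-12:25.
Arjun in UTC: 07:00-09:55, 12:45-12:50 (subtract 2h to convert from UTC+2).
Grace in UTC: 07:00-11:00, 14:00-15:50 (add 7h to convert from UTC-7).
Imani in UTC: 07:25-12:40, 16:55-18:00 (add 1h to convert from UTC-1).
Esperanza in UTC: 07:35-09:55, 13:00-14:55, 16:10-17:15, 17:50-18:00 (add 1h to convert from UTC-1).
Kira in UTC: 07:00-10:00, 17:25-18:00 (add 1h to convert from UTC-1).
Gita ∩ Arjun: 07:00-09:55.
Gita ∩ Arjun ∩ Grace: 07:00-09:55.
Gita ∩ Arjun ∩ Grace ∩ Imani: 07:25-09:55.
Gita ∩ Arjun ∩ Grace ∩ Imani ∩ Esperanza: 07:35-09:55.
Gita ∩ Arjun ∩ Grace ∩ Imani ∩ Esperanza ∩ Kira: 07:35-09:55.
The last common window of at least 20 minutes is 07:35-09:55; a 20-minute meeting can start as late as 09:35 and still end by 09:55.

09:35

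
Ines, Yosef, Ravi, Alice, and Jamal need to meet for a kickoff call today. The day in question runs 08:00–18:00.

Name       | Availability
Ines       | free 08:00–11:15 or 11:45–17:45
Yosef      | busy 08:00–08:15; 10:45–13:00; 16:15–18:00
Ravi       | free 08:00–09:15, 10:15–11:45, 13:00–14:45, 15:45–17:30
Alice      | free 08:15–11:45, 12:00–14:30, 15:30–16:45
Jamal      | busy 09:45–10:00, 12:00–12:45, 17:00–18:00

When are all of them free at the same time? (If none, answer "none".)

08:15-09:15, 10:15-10:45, 13:00-14:30, 15:45-16:15

Ines free: 08:00-11:15, 11:45-17:45.
Yosef free: 08:15-10:45, 13:00-16:15 (invert busy blocks within the working day).
Ravi free: 08:00-09:15, 10:15-11:45, 13:00-14:45, 15:45-17:30.
Alice free: 08:15-11:45, 12:00-14:30, 15:30-16:45.
Jamal free: 08:00-09:45, 10:00-12:00, 12:45-17:00 (invert busy blocks within the working day).
Ines ∩ Yosef: 08:15-10:45, 13:00-16:15.
Ines ∩ Yosef ∩ Ravi: 08:15-09:15, 10:15-10:45, 13:00-14:45, 15:45-16:15.
Ines ∩ Yosef ∩ Ravi ∩ Alice: 08:15-09:15, 10:15-10:45, 13:00-14:30, 15:45-16:15.
Ines ∩ Yosef ∩ Ravi ∩ Alice ∩ Jamal: 08:15-09:15, 10:15-10:45, 13:00-14:30, 15:45-16:15.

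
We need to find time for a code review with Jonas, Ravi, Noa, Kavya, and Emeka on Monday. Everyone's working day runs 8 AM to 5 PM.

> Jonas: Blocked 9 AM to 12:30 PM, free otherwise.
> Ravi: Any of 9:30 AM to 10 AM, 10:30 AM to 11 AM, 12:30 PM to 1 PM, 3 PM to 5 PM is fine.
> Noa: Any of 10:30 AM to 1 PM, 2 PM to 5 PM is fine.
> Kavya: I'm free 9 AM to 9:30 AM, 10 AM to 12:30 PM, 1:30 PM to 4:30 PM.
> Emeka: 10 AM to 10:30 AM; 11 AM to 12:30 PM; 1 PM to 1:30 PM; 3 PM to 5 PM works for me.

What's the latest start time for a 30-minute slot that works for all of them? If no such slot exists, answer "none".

16:00

Jonas free: 08:00-09:00, 12:30-17:00 (invert busy blocks within the working day).
Ravi free: 09:30-10:00, 10:30-11:00, 12:30-13:00, 15:00-17:00.
Noa free: 10:30-13:00, 14:00-17:00.
Kavya free: 09:00-09:30, 10:00-12:30, 13:30-16:30.
Emeka free: 10:00-10:30, 11:00-12:30, 13:00-13:30, 15:00-17:00.
Jonas ∩ Ravi: 12:30-13:00, 15:00-17:00.
Jonas ∩ Ravi ∩ Noa: 12:30-13:00, 15:00-17:00.
Jonas ∩ Ravi ∩ Noa ∩ Kavya: 15:00-16:30.
Jonas ∩ Ravi ∩ Noa ∩ Kavya ∩ Emeka: 15:00-16:30.
The last common window of at least 30 minutes is 15:00-16:30; a 30-minute meeting can start as late as 16:00 and still end by 16:30.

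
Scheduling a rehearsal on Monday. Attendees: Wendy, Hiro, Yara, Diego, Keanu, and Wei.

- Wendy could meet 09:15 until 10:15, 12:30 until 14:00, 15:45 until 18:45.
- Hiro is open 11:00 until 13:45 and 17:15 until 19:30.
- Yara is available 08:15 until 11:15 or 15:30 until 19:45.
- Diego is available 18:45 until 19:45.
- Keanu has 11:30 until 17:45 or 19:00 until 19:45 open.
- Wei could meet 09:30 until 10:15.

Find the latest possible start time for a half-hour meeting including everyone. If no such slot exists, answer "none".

none

Wendy ∩ Hiro: 12:30-13:45, 17:15-18:45.
Wendy ∩ Hiro ∩ Yara: 17:15-18:45.
Wendy ∩ Hiro ∩ Yara ∩ Diego: ∅.
Wendy ∩ Hiro ∩ Yara ∩ Diego ∩ Keanu: ∅.
Wendy ∩ Hiro ∩ Yara ∩ Diego ∩ Keanu ∩ Wei: ∅.
There is no time when everyone is free.
No common window is at least 30 minutes long.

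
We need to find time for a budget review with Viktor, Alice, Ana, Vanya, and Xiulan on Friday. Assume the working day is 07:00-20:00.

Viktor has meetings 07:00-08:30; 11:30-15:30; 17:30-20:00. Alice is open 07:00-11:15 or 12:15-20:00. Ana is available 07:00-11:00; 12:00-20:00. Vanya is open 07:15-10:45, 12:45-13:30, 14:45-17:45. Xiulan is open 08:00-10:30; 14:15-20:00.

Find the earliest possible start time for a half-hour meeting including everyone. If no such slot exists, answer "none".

08:30

Viktor free: 08:30-11:30, 15:30-17:30 (invert busy blocks within the working day).
Alice free: 07:00-11:15, 12:15-20:00.
Ana free: 07:00-11:00, 12:00-20:00.
Vanya free: 07:15-10:45, 12:45-13:30, 14:45-17:45.
Xiulan free: 08:00-10:30, 14:15-20:00.
Viktor ∩ Alice: 08:30-11:15, 15:30-17:30.
Viktor ∩ Alice ∩ Ana: 08:30-11:00, 15:30-17:30.
Viktor ∩ Alice ∩ Ana ∩ Vanya: 08:30-10:45, 15:30-17:30.
Viktor ∩ Alice ∩ Ana ∩ Vanya ∩ Xiulan: 08:30-10:30, 15:30-17:30.
The first common window of at least 30 minutes is 08:30-10:30, so the earliest start is 08:30.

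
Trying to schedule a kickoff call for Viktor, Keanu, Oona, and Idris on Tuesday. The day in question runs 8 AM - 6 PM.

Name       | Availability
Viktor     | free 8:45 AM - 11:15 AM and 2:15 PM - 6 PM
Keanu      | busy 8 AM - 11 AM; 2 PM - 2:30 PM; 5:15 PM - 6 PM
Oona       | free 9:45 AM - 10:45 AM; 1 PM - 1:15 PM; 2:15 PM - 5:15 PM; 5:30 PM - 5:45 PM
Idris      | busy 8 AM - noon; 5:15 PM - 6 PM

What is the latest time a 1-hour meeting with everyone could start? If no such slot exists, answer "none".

Viktor free: 08:45-11:15, 14:15-18:00.
Keanu free: 11:00-14:00, 14:30-17:15 (invert busy blocks within the working day).
Oona free: 09:45-10:45, 13:00-13:15, 14:15-17:15, 17:30-17:45.
Idris free: 12:00-17:15 (invert busy blocks within the working day).
Viktor ∩ Keanu: 11:00-11:15, 14:30-17:15.
Viktor ∩ Keanu ∩ Oona: 14:30-17:15.
Viktor ∩ Keanu ∩ Oona ∩ Idris: 14:30-17:15.
The last common window of at least 60 minutes is 14:30-17:15; a 60-minute meeting can start as late as 16:15 and still end by 17:15.

16:15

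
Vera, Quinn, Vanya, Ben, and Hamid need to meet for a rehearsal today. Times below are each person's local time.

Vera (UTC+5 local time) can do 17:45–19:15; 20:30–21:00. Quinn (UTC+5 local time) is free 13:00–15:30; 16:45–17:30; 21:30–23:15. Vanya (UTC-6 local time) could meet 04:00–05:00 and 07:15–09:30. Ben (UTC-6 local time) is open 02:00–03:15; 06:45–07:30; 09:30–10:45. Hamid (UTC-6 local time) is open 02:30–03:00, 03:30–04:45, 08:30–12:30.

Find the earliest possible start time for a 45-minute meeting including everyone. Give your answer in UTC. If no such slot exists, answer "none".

Vera in UTC: 12:45-14:15, 15:30-16:00 (subtract 5h to convert from UTC+5).
Quinn in UTC: 08:00-10:30, 11:45-12:30, 16:30-18:15 (subtract 5h to convert from UTC+5).
Vanya in UTC: 10:00-11:00, 13:15-15:30 (add 6h to convert from UTC-6).
Ben in UTC: 08:00-09:15, 12:45-13:30, 15:30-16:45 (add 6h to convert from UTC-6).
Hamid in UTC: 08:30-09:00, 09:30-10:45, 14:30-18:30 (add 6h to convert from UTC-6).
Vera ∩ Quinn: ∅.
Vera ∩ Quinn ∩ Vanya: ∅.
Vera ∩ Quinn ∩ Vanya ∩ Ben: ∅.
Vera ∩ Quinn ∩ Vanya ∩ Ben ∩ Hamid: ∅.
There is no time when everyone is free.
No common window is at least 45 minutes long.

none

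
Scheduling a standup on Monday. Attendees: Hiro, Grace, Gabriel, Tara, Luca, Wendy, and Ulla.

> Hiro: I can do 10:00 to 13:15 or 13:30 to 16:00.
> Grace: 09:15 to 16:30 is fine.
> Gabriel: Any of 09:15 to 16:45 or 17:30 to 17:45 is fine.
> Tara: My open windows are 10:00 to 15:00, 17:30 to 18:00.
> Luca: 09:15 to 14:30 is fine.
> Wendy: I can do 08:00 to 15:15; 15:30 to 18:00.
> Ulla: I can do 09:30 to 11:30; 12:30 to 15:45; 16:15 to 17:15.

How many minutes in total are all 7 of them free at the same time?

Hiro ∩ Grace: 10:00-13:15, 13:30-16:00.
Hiro ∩ Grace ∩ Gabriel: 10:00-13:15, 13:30-16:00.
Hiro ∩ Grace ∩ Gabriel ∩ Tara: 10:00-13:15, 13:30-15:00.
Hiro ∩ Grace ∩ Gabriel ∩ Tara ∩ Luca: 10:00-13:15, 13:30-14:30.
Hiro ∩ Grace ∩ Gabriel ∩ Tara ∩ Luca ∩ Wendy: 10:00-13:15, 13:30-14:30.
Hiro ∩ Grace ∩ Gabriel ∩ Tara ∩ Luca ∩ Wendy ∩ Ulla: 10:00-11:30, 12:30-13:15, 13:30-14:30.
Summing the common windows: 90 + 45 + 60 = 195 minutes.

195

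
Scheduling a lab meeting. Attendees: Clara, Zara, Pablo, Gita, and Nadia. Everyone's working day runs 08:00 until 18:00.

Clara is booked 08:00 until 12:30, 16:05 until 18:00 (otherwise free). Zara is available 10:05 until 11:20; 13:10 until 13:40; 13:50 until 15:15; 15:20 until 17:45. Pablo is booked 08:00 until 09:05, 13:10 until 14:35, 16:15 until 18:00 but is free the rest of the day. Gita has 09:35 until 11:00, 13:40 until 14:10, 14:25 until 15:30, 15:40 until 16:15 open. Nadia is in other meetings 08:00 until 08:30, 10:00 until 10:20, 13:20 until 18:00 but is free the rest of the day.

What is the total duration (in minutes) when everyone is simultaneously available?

0

Clara free: 12:30-16:05 (invert busy blocks within the working day).
Zara free: 10:05-11:20, 13:10-13:40, 13:50-15:15, 15:20-17:45.
Pablo free: 09:05-13:10, 14:35-16:15 (invert busy blocks within the working day).
Gita free: 09:35-11:00, 13:40-14:10, 14:25-15:30, 15:40-16:15.
Nadia free: 08:30-10:00, 10:20-13:20 (invert busy blocks within the working day).
Clara ∩ Zara: 13:10-13:40, 13:50-15:15, 15:20-16:05.
Clara ∩ Zara ∩ Pablo: 14:35-15:15, 15:20-16:05.
Clara ∩ Zara ∩ Pablo ∩ Gita: 14:35-15:15, 15:20-15:30, 15:40-16:05.
Clara ∩ Zara ∩ Pablo ∩ Gita ∩ Nadia: ∅.
There is no time when everyone is free.
There is no common window, so the total is 0 minutes.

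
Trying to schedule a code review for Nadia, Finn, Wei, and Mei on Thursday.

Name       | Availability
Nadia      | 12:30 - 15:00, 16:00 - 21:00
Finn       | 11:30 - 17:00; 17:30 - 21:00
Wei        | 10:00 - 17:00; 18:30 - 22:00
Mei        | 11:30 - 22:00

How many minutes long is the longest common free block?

Nadia ∩ Finn: 12:30-15:00, 16:00-17:00, 17:30-21:00.
Nadia ∩ Finn ∩ Wei: 12:30-15:00, 16:00-17:00, 18:30-21:00.
Nadia ∩ Finn ∩ Wei ∩ Mei: 12:30-15:00, 16:00-17:00, 18:30-21:00.
The longest is 12:30-15:00 at 150 minutes.

150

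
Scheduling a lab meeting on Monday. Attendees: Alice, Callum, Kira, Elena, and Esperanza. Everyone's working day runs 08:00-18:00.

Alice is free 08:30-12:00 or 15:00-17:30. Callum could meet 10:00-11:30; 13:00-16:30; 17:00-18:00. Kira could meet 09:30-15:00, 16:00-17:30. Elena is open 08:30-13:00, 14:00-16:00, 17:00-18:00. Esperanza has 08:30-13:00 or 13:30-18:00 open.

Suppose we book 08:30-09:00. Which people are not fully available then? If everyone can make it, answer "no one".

Alice: free for 08:30-09:00. Callum: not fully free for 08:30-09:00. Kira: not fully free for 08:30-09:00. Elena: free for 08:30-09:00. Esperanza: free for 08:30-09:00.

Callum, Kira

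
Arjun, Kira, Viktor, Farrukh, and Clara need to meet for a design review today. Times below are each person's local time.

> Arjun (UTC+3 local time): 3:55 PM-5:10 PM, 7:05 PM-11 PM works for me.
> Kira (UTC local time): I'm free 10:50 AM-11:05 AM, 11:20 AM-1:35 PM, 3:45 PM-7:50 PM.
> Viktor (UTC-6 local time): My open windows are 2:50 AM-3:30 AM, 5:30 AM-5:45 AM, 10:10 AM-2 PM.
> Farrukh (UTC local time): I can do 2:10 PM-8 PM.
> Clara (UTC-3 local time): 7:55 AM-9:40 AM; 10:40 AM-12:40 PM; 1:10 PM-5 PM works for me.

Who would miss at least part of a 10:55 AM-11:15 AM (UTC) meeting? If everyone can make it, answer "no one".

Arjun, Farrukh, Kira, Viktor

Arjun in UTC: 12:55-14:10, 16:05-20:00 (subtract 3h to convert from UTC+3).
Kira in UTC: 10:50-11:05, 11:20-13:35, 15:45-19:50.
Viktor in UTC: 08:50-09:30, 11:30-11:45, 16:10-20:00 (add 6h to convert from UTC-6).
Farrukh in UTC: 14:10-20:00.
Clara in UTC: 10:55-12:40, 13:40-15:40, 16:10-20:00 (add 3h to convert from UTC-3).
Arjun: not fully free for 10:55-11:15. Kira: not fully free for 10:55-11:15. Viktor: not fully free for 10:55-11:15. Farrukh: not fully free for 10:55-11:15. Clara: free for 10:55-11:15.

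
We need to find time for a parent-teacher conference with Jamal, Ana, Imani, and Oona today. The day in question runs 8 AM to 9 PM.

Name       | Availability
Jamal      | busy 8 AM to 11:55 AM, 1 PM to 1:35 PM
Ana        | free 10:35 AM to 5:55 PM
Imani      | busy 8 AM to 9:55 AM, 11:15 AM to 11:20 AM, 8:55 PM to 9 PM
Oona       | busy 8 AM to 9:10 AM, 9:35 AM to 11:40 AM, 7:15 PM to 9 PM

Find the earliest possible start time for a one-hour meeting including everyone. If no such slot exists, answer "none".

11:55

Jamal free: 11:55-13:00, 13:35-21:00 (invert busy blocks within the working day).
Ana free: 10:35-17:55.
Imani free: 09:55-11:15, 11:20-20:55 (invert busy blocks within the working day).
Oona free: 09:10-09:35, 11:40-19:15 (invert busy blocks within the working day).
Jamal ∩ Ana: 11:55-13:00, 13:35-17:55.
Jamal ∩ Ana ∩ Imani: 11:55-13:00, 13:35-17:55.
Jamal ∩ Ana ∩ Imani ∩ Oona: 11:55-13:00, 13:35-17:55.
Those are the intersection windows.
The first common window of at least 60 minutes is 11:55-13:00, so the earliest start is 11:55.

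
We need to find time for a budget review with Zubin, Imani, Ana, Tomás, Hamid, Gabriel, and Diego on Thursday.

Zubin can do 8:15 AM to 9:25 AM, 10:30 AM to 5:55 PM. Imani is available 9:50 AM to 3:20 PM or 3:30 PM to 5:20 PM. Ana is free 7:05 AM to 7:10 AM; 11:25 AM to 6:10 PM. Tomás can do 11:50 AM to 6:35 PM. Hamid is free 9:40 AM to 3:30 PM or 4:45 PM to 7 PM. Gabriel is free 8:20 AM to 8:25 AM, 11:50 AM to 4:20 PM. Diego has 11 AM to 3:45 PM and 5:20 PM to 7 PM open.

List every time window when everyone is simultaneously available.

Zubin ∩ Imani: 10:30-15:20, 15:30-17:20.
Zubin ∩ Imani ∩ Ana: 11:25-15:20, 15:30-17:20.
Zubin ∩ Imani ∩ Ana ∩ Tomás: 11:50-15:20, 15:30-17:20.
Zubin ∩ Imani ∩ Ana ∩ Tomás ∩ Hamid: 11:50-15:20, 16:45-17:20.
Zubin ∩ Imani ∩ Ana ∩ Tomás ∩ Hamid ∩ Gabriel: 11:50-15:20.
Zubin ∩ Imani ∩ Ana ∩ Tomás ∩ Hamid ∩ Gabriel ∩ Diego: 11:50-15:20.

11:50-15:20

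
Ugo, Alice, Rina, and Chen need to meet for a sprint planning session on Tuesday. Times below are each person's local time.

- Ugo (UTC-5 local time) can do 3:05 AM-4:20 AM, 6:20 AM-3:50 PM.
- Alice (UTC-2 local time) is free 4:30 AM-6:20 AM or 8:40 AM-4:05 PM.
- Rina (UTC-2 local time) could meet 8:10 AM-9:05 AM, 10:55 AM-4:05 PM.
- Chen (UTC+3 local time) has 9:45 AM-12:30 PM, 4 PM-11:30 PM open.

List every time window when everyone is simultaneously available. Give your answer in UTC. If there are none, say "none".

13:00-18:05

Ugo in UTC: 08:05-09:20, 11:20-20:50 (add 5h to convert from UTC-5).
Alice in UTC: 06:30-08:20, 10:40-18:05 (add 2h to convert from UTC-2).
Rina in UTC: 10:10-11:05, 12:55-18:05 (add 2h to convert from UTC-2).
Chen in UTC: 06:45-09:30, 13:00-20:30 (subtract 3h to convert from UTC+3).
Ugo ∩ Alice: 08:05-08:20, 11:20-18:05.
Ugo ∩ Alice ∩ Rina: 12:55-18:05.
Ugo ∩ Alice ∩ Rina ∩ Chen: 13:00-18:05.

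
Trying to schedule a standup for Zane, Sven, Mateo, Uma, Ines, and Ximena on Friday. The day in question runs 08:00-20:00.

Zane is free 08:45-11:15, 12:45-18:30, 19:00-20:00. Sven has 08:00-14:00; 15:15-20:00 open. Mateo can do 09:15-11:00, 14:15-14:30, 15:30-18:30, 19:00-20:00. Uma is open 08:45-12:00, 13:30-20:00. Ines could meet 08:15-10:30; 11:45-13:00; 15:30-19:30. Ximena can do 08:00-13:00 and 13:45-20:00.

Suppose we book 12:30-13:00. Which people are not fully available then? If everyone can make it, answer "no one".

Zane: not fully free for 12:30-13:00. Sven: free for 12:30-13:00. Mateo: not fully free for 12:30-13:00. Uma: not fully free for 12:30-13:00. Ines: free for 12:30-13:00. Ximena: free for 12:30-13:00.

Mateo, Uma, Zane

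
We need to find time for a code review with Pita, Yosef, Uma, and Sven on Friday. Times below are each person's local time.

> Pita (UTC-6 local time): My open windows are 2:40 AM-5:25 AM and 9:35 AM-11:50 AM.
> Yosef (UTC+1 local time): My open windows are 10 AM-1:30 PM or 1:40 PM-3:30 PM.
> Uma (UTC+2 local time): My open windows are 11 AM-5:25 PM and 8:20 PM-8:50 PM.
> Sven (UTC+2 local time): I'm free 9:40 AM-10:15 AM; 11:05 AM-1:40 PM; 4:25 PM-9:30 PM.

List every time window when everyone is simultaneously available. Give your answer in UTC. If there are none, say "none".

Pita in UTC: 08:40-11:25, 15:35-17:50 (add 6h to convert from UTC-6).
Yosef in UTC: 09:00-12:30, 12:40-14:30 (subtract 1h to convert from UTC+1).
Uma in UTC: 09:00-15:25, 18:20-18:50 (subtract 2h to convert from UTC+2).
Sven in UTC: 07:40-08:15, 09:05-11:40, 14:25-19:30 (subtract 2h to convert from UTC+2).
Pita ∩ Yosef: 09:00-11:25.
Pita ∩ Yosef ∩ Uma: 09:00-11:25.
Pita ∩ Yosef ∩ Uma ∩ Sven: 09:05-11:25.

09:05-11:25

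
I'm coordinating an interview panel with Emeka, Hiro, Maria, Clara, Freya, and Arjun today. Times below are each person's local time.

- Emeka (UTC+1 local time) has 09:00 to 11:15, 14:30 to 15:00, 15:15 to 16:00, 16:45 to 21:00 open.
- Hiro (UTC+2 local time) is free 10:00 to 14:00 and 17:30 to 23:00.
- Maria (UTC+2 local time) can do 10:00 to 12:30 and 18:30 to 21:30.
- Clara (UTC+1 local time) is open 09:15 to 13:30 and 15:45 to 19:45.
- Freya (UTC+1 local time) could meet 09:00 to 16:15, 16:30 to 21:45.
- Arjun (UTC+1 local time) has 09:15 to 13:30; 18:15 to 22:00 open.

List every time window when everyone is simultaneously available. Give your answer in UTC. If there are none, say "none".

08:15-10:15, 17:15-18:45

Emeka in UTC: 08:00-10:15, 13:30-14:00, 14:15-15:00, 15:45-20:00 (subtract 1h to convert from UTC+1).
Hiro in UTC: 08:00-12:00, 15:30-21:00 (subtract 2h to convert from UTC+2).
Maria in UTC: 08:00-10:30, 16:30-19:30 (subtract 2h to convert from UTC+2).
Clara in UTC: 08:15-12:30, 14:45-18:45 (subtract 1h to convert from UTC+1).
Freya in UTC: 08:00-15:15, 15:30-20:45 (subtract 1h to convert from UTC+1).
Arjun in UTC: 08:15-12:30, 17:15-21:00 (subtract 1h to convert from UTC+1).
Emeka ∩ Hiro: 08:00-10:15, 15:45-20:00.
Emeka ∩ Hiro ∩ Maria: 08:00-10:15, 16:30-19:30.
Emeka ∩ Hiro ∩ Maria ∩ Clara: 08:15-10:15, 16:30-18:45.
Emeka ∩ Hiro ∩ Maria ∩ Clara ∩ Freya: 08:15-10:15, 16:30-18:45.
Emeka ∩ Hiro ∩ Maria ∩ Clara ∩ Freya ∩ Arjun: 08:15-10:15, 17:15-18:45.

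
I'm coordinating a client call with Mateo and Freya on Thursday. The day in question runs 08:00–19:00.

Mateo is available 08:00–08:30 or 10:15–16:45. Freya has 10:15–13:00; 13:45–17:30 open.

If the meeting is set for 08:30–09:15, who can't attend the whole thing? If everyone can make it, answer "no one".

Freya, Mateo

Mateo: not fully free for 08:30-09:15. Freya: not fully free for 08:30-09:15.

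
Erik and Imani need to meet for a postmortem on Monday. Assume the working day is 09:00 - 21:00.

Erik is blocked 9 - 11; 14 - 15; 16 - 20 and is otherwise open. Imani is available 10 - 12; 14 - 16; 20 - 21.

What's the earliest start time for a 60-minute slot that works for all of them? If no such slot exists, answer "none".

11:00

Erik free: 11:00-14:00, 15:00-16:00, 20:00-21:00 (invert busy blocks within the working day).
Imani free: 10:00-12:00, 14:00-16:00, 20:00-21:00.
Erik ∩ Imani: 11:00-12:00, 15:00-16:00, 20:00-21:00.
The first common window of at least 60 minutes is 11:00-12:00, so the earliest start is 11:00.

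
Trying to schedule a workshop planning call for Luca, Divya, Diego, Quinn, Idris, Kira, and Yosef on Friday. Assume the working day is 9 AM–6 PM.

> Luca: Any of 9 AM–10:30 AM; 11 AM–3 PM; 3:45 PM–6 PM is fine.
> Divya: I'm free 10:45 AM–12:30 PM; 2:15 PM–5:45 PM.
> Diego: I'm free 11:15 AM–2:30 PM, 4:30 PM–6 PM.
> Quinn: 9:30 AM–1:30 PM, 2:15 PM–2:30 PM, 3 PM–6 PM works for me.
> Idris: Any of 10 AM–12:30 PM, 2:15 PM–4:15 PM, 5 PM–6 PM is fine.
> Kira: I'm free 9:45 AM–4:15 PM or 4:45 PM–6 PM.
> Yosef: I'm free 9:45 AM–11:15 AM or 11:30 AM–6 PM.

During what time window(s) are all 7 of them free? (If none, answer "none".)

11:30-12:30, 14:15-14:30, 17:00-17:45

Luca ∩ Divya: 11:00-12:30, 14:15-15:00, 15:45-17:45.
Luca ∩ Divya ∩ Diego: 11:15-12:30, 14:15-14:30, 16:30-17:45.
Luca ∩ Divya ∩ Diego ∩ Quinn: 11:15-12:30, 14:15-14:30, 16:30-17:45.
Luca ∩ Divya ∩ Diego ∩ Quinn ∩ Idris: 11:15-12:30, 14:15-14:30, 17:00-17:45.
Luca ∩ Divya ∩ Diego ∩ Quinn ∩ Idris ∩ Kira: 11:15-12:30, 14:15-14:30, 17:00-17:45.
Luca ∩ Divya ∩ Diego ∩ Quinn ∩ Idris ∩ Kira ∩ Yosef: 11:30-12:30, 14:15-14:30, 17:00-17:45.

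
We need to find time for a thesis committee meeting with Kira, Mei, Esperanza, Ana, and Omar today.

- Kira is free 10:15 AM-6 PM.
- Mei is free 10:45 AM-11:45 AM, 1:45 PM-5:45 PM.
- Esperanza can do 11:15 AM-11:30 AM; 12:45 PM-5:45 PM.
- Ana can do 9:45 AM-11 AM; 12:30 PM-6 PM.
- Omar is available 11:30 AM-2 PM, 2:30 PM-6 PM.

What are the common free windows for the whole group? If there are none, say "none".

13:45-14:00, 14:30-17:45

Kira ∩ Mei: 10:45-11:45, 13:45-17:45.
Kira ∩ Mei ∩ Esperanza: 11:15-11:30, 13:45-17:45.
Kira ∩ Mei ∩ Esperanza ∩ Ana: 13:45-17:45.
Kira ∩ Mei ∩ Esperanza ∩ Ana ∩ Omar: 13:45-14:00, 14:30-17:45.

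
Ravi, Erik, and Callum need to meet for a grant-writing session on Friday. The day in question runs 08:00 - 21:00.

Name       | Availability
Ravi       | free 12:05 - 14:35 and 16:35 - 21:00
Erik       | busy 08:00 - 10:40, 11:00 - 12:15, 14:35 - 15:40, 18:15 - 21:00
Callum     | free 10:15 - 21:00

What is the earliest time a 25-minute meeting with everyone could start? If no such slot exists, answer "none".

12:15

Ravi free: 12:05-14:35, 16:35-21:00.
Erik free: 10:40-11:00, 12:15-14:35, 15:40-18:15 (invert busy blocks within the working day).
Callum free: 10:15-21:00.
Ravi ∩ Erik: 12:15-14:35, 16:35-18:15.
Ravi ∩ Erik ∩ Callum: 12:15-14:35, 16:35-18:15.
So the common availability across everyone is 12:15-14:35, 16:35-18:15.
The first common window of at least 25 minutes is 12:15-14:35, so the earliest start is 12:15.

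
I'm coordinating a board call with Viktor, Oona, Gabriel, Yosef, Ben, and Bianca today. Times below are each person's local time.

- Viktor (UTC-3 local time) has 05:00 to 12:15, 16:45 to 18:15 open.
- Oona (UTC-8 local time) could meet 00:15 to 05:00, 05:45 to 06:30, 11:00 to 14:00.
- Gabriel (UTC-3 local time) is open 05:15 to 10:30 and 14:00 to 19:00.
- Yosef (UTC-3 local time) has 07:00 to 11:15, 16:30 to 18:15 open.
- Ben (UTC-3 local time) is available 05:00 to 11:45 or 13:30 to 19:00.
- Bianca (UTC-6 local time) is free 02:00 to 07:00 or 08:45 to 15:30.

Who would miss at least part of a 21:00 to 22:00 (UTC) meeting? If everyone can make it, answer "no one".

Viktor in UTC: 08:00-15:15, 19:45-21:15 (add 3h to convert from UTC-3).
Oona in UTC: 08:15-13:00, 13:45-14:30, 19:00-22:00 (add 8h to convert from UTC-8).
Gabriel in UTC: 08:15-13:30, 17:00-22:00 (add 3h to convert from UTC-3).
Yosef in UTC: 10:00-14:15, 19:30-21:15 (add 3h to convert from UTC-3).
Ben in UTC: 08:00-14:45, 16:30-22:00 (add 3h to convert from UTC-3).
Bianca in UTC: 08:00-13:00, 14:45-21:30 (add 6h to convert from UTC-6).
Viktor: not fully free for 21:00-22:00. Oona: free for 21:00-22:00. Gabriel: free for 21:00-22:00. Yosef: not fully free for 21:00-22:00. Ben: free for 21:00-22:00. Bianca: not fully free for 21:00-22:00.

Bianca, Viktor, Yosef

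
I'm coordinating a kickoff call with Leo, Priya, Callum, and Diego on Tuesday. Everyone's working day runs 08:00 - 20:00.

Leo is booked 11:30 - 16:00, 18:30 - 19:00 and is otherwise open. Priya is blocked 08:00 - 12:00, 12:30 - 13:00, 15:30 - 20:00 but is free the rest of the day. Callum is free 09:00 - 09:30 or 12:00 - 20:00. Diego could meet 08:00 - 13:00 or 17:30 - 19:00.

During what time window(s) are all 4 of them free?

none

Leo free: 08:00-11:30, 16:00-18:30, 19:00-20:00 (invert busy blocks within the working day).
Priya free: 12:00-12:30, 13:00-15:30 (invert busy blocks within the working day).
Callum free: 09:00-09:30, 12:00-20:00.
Diego free: 08:00-13:00, 17:30-19:00.
Leo ∩ Priya: ∅.
Leo ∩ Priya ∩ Callum: ∅.
Leo ∩ Priya ∩ Callum ∩ Diego: ∅.
There is no time when everyone is free.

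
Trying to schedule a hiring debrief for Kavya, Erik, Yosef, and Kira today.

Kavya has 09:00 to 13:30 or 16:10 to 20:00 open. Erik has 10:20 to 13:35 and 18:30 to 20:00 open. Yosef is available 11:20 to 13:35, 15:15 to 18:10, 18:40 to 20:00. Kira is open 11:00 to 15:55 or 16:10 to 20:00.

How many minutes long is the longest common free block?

Kavya ∩ Erik: 10:20-13:30, 18:30-20:00.
Kavya ∩ Erik ∩ Yosef: 11:20-13:30, 18:40-20:00.
Kavya ∩ Erik ∩ Yosef ∩ Kira: 11:20-13:30, 18:40-20:00.
The longest is 11:20-13:30 at 130 minutes.

130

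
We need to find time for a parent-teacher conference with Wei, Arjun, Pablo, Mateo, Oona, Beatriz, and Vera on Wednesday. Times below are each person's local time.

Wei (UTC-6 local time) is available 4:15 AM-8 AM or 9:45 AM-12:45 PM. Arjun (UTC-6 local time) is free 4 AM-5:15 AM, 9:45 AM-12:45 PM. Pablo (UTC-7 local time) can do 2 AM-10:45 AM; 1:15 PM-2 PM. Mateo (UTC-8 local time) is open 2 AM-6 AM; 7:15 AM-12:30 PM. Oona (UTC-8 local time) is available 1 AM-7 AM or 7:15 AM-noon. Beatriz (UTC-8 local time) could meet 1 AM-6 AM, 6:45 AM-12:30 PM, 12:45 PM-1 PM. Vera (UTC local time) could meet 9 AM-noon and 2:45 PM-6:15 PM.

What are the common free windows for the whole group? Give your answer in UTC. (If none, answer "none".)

10:15-11:15, 15:45-17:45

Wei in UTC: 10:15-14:00, 15:45-18:45 (add 6h to convert from UTC-6).
Arjun in UTC: 10:00-11:15, 15:45-18:45 (add 6h to convert from UTC-6).
Pablo in UTC: 09:00-17:45, 20:15-21:00 (add 7h to convert from UTC-7).
Mateo in UTC: 10:00-14:00, 15:15-20:30 (add 8h to convert from UTC-8).
Oona in UTC: 09:00-15:00, 15:15-20:00 (add 8h to convert from UTC-8).
Beatriz in UTC: 09:00-14:00, 14:45-20:30, 20:45-21:00 (add 8h to convert from UTC-8).
Vera in UTC: 09:00-12:00, 14:45-18:15.
Wei ∩ Arjun: 10:15-11:15, 15:45-18:45.
Wei ∩ Arjun ∩ Pablo: 10:15-11:15, 15:45-17:45.
Wei ∩ Arjun ∩ Pablo ∩ Mateo: 10:15-11:15, 15:45-17:45.
Wei ∩ Arjun ∩ Pablo ∩ Mateo ∩ Oona: 10:15-11:15, 15:45-17:45.
Wei ∩ Arjun ∩ Pablo ∩ Mateo ∩ Oona ∩ Beatriz: 10:15-11:15, 15:45-17:45.
Wei ∩ Arjun ∩ Pablo ∩ Mateo ∩ Oona ∩ Beatriz ∩ Vera: 10:15-11:15, 15:45-17:45.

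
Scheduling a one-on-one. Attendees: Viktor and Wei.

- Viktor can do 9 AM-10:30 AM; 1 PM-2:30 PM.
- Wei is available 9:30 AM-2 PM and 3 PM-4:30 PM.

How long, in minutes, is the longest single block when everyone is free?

60

Viktor ∩ Wei: 09:30-10:30, 13:00-14:00.
The longest is 09:30-10:30 at 60 minutes.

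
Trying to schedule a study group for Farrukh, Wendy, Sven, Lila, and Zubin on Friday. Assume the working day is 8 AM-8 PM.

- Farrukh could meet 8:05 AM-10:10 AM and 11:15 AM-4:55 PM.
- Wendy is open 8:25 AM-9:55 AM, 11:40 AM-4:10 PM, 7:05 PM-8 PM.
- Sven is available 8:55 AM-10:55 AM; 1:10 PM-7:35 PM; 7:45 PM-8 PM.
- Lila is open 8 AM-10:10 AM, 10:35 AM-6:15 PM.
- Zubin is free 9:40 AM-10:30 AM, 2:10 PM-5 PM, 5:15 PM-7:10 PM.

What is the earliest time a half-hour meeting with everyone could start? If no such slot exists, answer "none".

14:10

Farrukh ∩ Wendy: 08:25-09:55, 11:40-16:10.
Farrukh ∩ Wendy ∩ Sven: 08:55-09:55, 13:10-16:10.
Farrukh ∩ Wendy ∩ Sven ∩ Lila: 08:55-09:55, 13:10-16:10.
Farrukh ∩ Wendy ∩ Sven ∩ Lila ∩ Zubin: 09:40-09:55, 14:10-16:10.
The first common window of at least 30 minutes is 14:10-16:10, so the earliest start is 14:10.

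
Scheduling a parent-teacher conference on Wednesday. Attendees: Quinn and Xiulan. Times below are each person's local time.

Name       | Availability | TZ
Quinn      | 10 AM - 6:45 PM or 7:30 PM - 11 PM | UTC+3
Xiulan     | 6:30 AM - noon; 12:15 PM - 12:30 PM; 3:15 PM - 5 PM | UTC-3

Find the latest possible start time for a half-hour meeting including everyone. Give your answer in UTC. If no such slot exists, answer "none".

Quinn in UTC: 07:00-15:45, 16:30-20:00 (subtract 3h to convert from UTC+3).
Xiulan in UTC: 09:30-15:00, 15:15-15:30, 18:15-20:00 (add 3h to convert from UTC-3).
Quinn ∩ Xiulan: 09:30-15:00, 15:15-15:30, 18:15-20:00.
So the common availability across everyone is 09:30-15:00, 15:15-15:30, 18:15-20:00.
The last common window of at least 30 minutes is 18:15-20:00; a 30-minute meeting can start as late as 19:30 and still end by 20:00.

19:30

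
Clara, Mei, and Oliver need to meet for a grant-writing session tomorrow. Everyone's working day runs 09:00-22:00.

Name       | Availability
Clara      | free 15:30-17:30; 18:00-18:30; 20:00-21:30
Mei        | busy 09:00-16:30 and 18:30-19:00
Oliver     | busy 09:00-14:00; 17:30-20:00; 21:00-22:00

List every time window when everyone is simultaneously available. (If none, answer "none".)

16:30-17:30, 20:00-21:00

Clara free: 15:30-17:30, 18:00-18:30, 20:00-21:30.
Mei free: 16:30-18:30, 19:00-22:00 (invert busy blocks within the working day).
Oliver free: 14:00-17:30, 20:00-21:00 (invert busy blocks within the working day).
Clara ∩ Mei: 16:30-17:30, 18:00-18:30, 20:00-21:30.
Clara ∩ Mei ∩ Oliver: 16:30-17:30, 20:00-21:00.
Those are the intersection windows.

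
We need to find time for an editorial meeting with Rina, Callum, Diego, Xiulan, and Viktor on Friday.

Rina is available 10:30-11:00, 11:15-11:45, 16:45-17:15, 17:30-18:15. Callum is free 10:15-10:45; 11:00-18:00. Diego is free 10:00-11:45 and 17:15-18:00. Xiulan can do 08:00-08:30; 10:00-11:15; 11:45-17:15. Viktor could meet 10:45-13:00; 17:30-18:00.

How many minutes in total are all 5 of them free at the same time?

0

Rina ∩ Callum: 10:30-10:45, 11:15-11:45, 16:45-17:15, 17:30-18:00.
Rina ∩ Callum ∩ Diego: 10:30-10:45, 11:15-11:45, 17:30-18:00.
Rina ∩ Callum ∩ Diego ∩ Xiulan: 10:30-10:45.
Rina ∩ Callum ∩ Diego ∩ Xiulan ∩ Viktor: ∅.
There is no time when everyone is free.
There is no common window, so the total is 0 minutes.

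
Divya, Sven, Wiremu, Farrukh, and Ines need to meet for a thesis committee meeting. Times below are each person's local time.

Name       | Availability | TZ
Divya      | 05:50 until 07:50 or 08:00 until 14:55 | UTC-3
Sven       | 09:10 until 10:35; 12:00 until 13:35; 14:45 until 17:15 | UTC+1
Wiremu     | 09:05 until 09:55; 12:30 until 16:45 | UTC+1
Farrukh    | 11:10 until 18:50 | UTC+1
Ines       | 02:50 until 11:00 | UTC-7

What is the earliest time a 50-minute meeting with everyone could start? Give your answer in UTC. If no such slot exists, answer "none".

Divya in UTC: 08:50-10:50, 11:00-17:55 (add 3h to convert from UTC-3).
Sven in UTC: 08:10-09:35, 11:00-12:35, 13:45-16:15 (subtract 1h to convert from UTC+1).
Wiremu in UTC: 08:05-08:55, 11:30-15:45 (subtract 1h to convert from UTC+1).
Farrukh in UTC: 10:10-17:50 (subtract 1h to convert from UTC+1).
Ines in UTC: 09:50-18:00 (add 7h to convert from UTC-7).
Divya ∩ Sven: 08:50-09:35, 11:00-12:35, 13:45-16:15.
Divya ∩ Sven ∩ Wiremu: 08:50-08:55, 11:30-12:35, 13:45-15:45.
Divya ∩ Sven ∩ Wiremu ∩ Farrukh: 11:30-12:35, 13:45-15:45.
Divya ∩ Sven ∩ Wiremu ∩ Farrukh ∩ Ines: 11:30-12:35, 13:45-15:45.
The first common window of at least 50 minutes is 11:30-12:35, so the earliest start is 11:30.

11:30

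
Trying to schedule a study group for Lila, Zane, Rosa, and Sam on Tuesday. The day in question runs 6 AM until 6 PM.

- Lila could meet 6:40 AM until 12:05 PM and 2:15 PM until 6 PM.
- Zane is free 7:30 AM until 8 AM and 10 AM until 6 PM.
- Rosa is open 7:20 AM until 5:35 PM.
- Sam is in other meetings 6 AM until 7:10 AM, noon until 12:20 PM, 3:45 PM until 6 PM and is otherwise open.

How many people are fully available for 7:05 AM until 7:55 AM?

Lila free: 06:40-12:05, 14:15-18:00.
Zane free: 07:30-08:00, 10:00-18:00.
Rosa free: 07:20-17:35.
Sam free: 07:10-12:00, 12:20-15:45 (invert busy blocks within the working day).
Lila can make the full 07:05-07:55 slot — that's 1.

1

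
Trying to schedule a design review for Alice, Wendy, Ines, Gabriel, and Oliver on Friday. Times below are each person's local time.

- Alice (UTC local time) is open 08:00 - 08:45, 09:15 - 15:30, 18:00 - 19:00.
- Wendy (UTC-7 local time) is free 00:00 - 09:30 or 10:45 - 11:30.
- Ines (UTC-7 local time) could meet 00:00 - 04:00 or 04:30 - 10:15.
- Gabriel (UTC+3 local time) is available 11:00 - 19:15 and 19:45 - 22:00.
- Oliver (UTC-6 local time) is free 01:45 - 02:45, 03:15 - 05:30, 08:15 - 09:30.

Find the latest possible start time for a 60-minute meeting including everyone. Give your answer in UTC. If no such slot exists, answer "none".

14:30

Alice in UTC: 08:00-08:45, 09:15-15:30, 18:00-19:00.
Wendy in UTC: 07:00-16:30, 17:45-18:30 (add 7h to convert from UTC-7).
Ines in UTC: 07:00-11:00, 11:30-17:15 (add 7h to convert from UTC-7).
Gabriel in UTC: 08:00-16:15, 16:45-19:00 (subtract 3h to convert from UTC+3).
Oliver in UTC: 07:45-08:45, 09:15-11:30, 14:15-15:30 (add 6h to convert from UTC-6).
Alice ∩ Wendy: 08:00-08:45, 09:15-15:30, 18:00-18:30.
Alice ∩ Wendy ∩ Ines: 08:00-08:45, 09:15-11:00, 11:30-15:30.
Alice ∩ Wendy ∩ Ines ∩ Gabriel: 08:00-08:45, 09:15-11:00, 11:30-15:30.
Alice ∩ Wendy ∩ Ines ∩ Gabriel ∩ Oliver: 08:00-08:45, 09:15-11:00, 14:15-15:30.
The last common window of at least 60 minutes is 14:15-15:30; a 60-minute meeting can start as late as 14:30 and still end by 15:30.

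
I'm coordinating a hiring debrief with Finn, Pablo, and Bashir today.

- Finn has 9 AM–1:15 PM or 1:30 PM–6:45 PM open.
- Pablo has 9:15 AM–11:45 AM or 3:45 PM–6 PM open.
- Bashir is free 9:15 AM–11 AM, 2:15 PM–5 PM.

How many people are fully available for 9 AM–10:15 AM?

Finn can make the full 09:00-10:15 slot — that's 1.

1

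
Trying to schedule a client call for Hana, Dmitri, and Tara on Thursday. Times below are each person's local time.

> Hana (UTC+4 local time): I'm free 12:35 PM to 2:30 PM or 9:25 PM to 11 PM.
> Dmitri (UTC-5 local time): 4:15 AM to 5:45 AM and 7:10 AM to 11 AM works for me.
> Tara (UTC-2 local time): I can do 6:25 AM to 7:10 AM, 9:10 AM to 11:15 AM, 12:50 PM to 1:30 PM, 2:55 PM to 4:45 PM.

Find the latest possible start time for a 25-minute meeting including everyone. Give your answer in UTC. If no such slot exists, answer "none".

Hana in UTC: 08:35-10:30, 17:25-19:00 (subtract 4h to convert from UTC+4).
Dmitri in UTC: 09:15-10:45, 12:10-16:00 (add 5h to convert from UTC-5).
Tara in UTC: 08:25-09:10, 11:10-13:15, 14:50-15:30, 16:55-18:45 (add 2h to convert from UTC-2).
Hana ∩ Dmitri: 09:15-10:30.
Hana ∩ Dmitri ∩ Tara: ∅.
There is no time when everyone is free.
No common window is at least 25 minutes long.

none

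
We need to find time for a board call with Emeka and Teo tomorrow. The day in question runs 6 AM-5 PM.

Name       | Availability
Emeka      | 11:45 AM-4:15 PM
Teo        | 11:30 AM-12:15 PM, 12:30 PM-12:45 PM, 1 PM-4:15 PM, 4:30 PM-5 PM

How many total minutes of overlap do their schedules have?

Emeka ∩ Teo: 11:45-12:15, 12:30-12:45, 13:00-16:15.
Summing the common windows: 30 + 15 + 195 = 240 minutes.

240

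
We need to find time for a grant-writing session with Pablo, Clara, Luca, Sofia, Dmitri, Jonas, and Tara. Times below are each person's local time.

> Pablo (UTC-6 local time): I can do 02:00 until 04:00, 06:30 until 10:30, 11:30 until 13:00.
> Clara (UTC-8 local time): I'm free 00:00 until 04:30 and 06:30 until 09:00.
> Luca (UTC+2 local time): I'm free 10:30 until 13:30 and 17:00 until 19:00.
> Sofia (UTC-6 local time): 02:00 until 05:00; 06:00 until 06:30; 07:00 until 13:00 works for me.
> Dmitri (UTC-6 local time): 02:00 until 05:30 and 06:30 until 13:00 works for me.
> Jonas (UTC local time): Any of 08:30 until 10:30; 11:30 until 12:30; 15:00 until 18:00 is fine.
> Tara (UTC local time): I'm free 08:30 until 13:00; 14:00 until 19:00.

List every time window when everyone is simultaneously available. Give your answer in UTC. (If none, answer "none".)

08:30-10:00, 15:00-16:30

Pablo in UTC: 08:00-10:00, 12:30-16:30, 17:30-19:00 (add 6h to convert from UTC-6).
Clara in UTC: 08:00-12:30, 14:30-17:00 (add 8h to convert from UTC-8).
Luca in UTC: 08:30-11:30, 15:00-17:00 (subtract 2h to convert from UTC+2).
Sofia in UTC: 08:00-11:00, 12:00-12:30, 13:00-19:00 (add 6h to convert from UTC-6).
Dmitri in UTC: 08:00-11:30, 12:30-19:00 (add 6h to convert from UTC-6).
Jonas in UTC: 08:30-10:30, 11:30-12:30, 15:00-18:00.
Tara in UTC: 08:30-13:00, 14:00-19:00.
Pablo ∩ Clara: 08:00-10:00, 14:30-16:30.
Pablo ∩ Clara ∩ Luca: 08:30-10:00, 15:00-16:30.
Pablo ∩ Clara ∩ Luca ∩ Sofia: 08:30-10:00, 15:00-16:30.
Pablo ∩ Clara ∩ Luca ∩ Sofia ∩ Dmitri: 08:30-10:00, 15:00-16:30.
Pablo ∩ Clara ∩ Luca ∩ Sofia ∩ Dmitri ∩ Jonas: 08:30-10:00, 15:00-16:30.
Pablo ∩ Clara ∩ Luca ∩ Sofia ∩ Dmitri ∩ Jonas ∩ Tara: 08:30-10:00, 15:00-16:30.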